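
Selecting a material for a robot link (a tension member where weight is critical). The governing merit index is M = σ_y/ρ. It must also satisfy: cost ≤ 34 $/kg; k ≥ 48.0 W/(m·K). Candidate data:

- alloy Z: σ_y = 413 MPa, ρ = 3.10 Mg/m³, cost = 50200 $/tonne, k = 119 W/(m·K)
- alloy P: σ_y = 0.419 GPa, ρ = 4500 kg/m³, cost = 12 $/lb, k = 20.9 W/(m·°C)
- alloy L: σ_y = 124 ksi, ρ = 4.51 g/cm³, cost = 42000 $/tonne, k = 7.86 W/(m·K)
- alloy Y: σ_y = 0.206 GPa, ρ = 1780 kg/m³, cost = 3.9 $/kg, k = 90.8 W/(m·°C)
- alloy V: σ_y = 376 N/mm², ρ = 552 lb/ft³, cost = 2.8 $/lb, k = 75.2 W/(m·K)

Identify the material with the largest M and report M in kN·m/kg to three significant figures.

Screen on constraints: cost ≤ 34 $/kg; k ≥ 48.0 W/(m·K). Survivors: alloy Y, alloy V.
After converting to SI:
  alloy Y: σ_y = 206.0 MPa, ρ = 1780 kg/m³
  alloy V: σ_y = 376.0 MPa, ρ = 8842 kg/m³
  alloy Y: M = 116 kN·m/kg
  alloy V: M = 42.5 kN·m/kg
Alloy Y has the largest M.

alloy Y, M = 116 kN·m/kg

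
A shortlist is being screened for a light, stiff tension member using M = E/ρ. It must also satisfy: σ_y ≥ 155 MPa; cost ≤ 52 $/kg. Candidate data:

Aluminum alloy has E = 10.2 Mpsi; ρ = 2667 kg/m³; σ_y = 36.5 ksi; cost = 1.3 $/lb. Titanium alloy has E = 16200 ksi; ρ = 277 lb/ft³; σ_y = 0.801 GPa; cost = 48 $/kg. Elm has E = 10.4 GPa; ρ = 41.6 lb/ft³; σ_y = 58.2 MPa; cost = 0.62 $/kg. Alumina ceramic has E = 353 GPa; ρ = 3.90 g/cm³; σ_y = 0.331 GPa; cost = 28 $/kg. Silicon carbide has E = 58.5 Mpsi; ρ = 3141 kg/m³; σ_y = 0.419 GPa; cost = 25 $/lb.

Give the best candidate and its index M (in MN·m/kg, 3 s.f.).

Screen on constraints: σ_y ≥ 155 MPa; cost ≤ 52 $/kg. Survivors: aluminum alloy, titanium alloy, alumina ceramic.
Convert each candidate to consistent units, then evaluate M:
  aluminum alloy: E = 70.33 GPa, ρ = 2667 kg/m³
  titanium alloy: E = 111.7 GPa, ρ = 4437 kg/m³
  alumina ceramic: E = 353.0 GPa, ρ = 3900 kg/m³
  alumina ceramic: M = 90.5 MN·m/kg
  aluminum alloy: M = 26.4 MN·m/kg
  titanium alloy: M = 25.2 MN·m/kg
Alumina ceramic has the largest M.

alumina ceramic, M = 90.5 MN·m/kg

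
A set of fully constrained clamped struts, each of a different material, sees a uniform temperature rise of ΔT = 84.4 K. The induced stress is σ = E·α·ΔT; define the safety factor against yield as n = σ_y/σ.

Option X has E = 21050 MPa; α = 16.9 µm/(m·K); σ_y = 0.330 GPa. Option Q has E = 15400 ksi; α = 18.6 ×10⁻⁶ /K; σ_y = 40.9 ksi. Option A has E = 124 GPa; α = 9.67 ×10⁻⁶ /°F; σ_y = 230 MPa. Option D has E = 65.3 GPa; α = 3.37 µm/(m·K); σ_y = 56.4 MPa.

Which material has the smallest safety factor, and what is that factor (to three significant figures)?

Converting E to GPa, α to ×10⁻⁶/K, σ_y to MPa, then σ and n for each:
  option X: E = 21.05, α = 16.9, σ_y = 330.0 → σ = 30.0 MPa, n = 11.0
  option Q: E = 106.2, α = 18.6, σ_y = 282.0 → σ = 167 MPa, n = 1.69
  option A: E = 124.0, α = 17.4, σ_y = 230.0 → σ = 182 MPa, n = 1.26
  option D: E = 65.30, α = 3.37, σ_y = 56.40 → σ = 18.6 MPa, n = 3.04
Smallest n: option A with n = 1.26.

option A, n = 1.26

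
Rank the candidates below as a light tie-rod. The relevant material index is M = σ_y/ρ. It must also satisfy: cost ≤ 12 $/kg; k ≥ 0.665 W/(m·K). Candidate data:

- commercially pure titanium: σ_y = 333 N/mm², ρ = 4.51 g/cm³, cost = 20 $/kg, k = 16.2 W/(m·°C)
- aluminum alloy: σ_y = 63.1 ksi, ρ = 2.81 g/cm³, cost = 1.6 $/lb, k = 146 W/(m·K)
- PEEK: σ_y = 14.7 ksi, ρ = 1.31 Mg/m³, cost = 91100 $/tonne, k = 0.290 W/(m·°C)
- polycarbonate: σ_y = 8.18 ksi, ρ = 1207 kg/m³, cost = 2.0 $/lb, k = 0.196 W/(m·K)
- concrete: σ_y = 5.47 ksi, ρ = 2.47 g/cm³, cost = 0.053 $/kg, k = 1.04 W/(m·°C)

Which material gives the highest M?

Screen on constraints: cost ≤ 12 $/kg; k ≥ 0.665 W/(m·K). Survivors: aluminum alloy, concrete.
Putting every candidate on a common basis:
  aluminum alloy: σ_y = 435.1 MPa, ρ = 2810 kg/m³
  concrete: σ_y = 37.71 MPa, ρ = 2470 kg/m³
  aluminum alloy: M = 155 kN·m/kg
  concrete: M = 15.3 kN·m/kg
Aluminum alloy has the largest M.

aluminum alloy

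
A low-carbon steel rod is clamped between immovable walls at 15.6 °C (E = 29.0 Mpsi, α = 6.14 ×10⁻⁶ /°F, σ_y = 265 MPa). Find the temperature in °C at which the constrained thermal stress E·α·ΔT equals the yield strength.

136 °C

E = 29.0 Mpsi = 199.9 GPa.
α = 6.14×10⁻⁶/°F × 9/5 = 11.1×10⁻⁶/K.
E·α·ΔT = 265.0 MPa ⇒ ΔT = 265.0 / (199.9×10³ × 11.1×10⁻⁶) = 119.9 K.
T = 15.6 + 119.9 = 135.5 °C.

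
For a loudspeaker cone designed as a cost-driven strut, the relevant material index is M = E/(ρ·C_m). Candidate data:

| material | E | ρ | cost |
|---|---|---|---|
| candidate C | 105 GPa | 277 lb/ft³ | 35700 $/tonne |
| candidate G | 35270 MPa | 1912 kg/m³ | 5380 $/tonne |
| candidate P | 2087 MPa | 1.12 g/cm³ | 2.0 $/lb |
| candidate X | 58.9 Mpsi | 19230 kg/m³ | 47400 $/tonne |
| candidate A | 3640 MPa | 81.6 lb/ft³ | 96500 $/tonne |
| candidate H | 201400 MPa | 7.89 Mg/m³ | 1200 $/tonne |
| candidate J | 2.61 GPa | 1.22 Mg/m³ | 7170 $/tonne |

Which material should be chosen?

candidate H

After converting to SI:
  candidate C: E = 105.0 GPa, ρ = 4437 kg/m³, cost = 35.70 $/kg
  candidate G: E = 35.27 GPa, ρ = 1912 kg/m³, cost = 5.380 $/kg
  candidate P: E = 2.087 GPa, ρ = 1120 kg/m³, cost = 4.409 $/kg
  candidate X: E = 406.1 GPa, ρ = 19230 kg/m³, cost = 47.40 $/kg
  candidate A: E = 3.640 GPa, ρ = 1307 kg/m³, cost = 96.50 $/kg
  candidate H: E = 201.4 GPa, ρ = 7890 kg/m³, cost = 1.200 $/kg
  candidate J: E = 2.610 GPa, ρ = 1220 kg/m³, cost = 7.170 $/kg
  candidate H: M = 21.3 MN·m per $
  candidate G: M = 3.43 MN·m per $
  candidate C: M = 0.663 MN·m per $
  candidate X: M = 0.446 MN·m per $
  candidate P: M = 0.423 MN·m per $
  candidate J: M = 0.298 MN·m per $
  candidate A: M = 0.0289 MN·m per $
Highest index: candidate H.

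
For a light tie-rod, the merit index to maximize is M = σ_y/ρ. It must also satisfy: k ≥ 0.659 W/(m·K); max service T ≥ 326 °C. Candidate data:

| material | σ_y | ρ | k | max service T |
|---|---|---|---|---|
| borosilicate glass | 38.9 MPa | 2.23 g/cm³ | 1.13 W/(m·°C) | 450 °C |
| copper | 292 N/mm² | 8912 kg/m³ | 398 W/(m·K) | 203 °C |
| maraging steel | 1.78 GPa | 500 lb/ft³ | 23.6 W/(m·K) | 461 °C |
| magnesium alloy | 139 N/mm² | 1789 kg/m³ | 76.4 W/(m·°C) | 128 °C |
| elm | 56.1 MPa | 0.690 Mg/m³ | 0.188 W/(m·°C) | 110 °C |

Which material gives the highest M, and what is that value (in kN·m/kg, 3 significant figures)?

maraging steel, M = 222 kN·m/kg

Screen on constraints: k ≥ 0.659 W/(m·K); max service T ≥ 326 °C. Survivors: borosilicate glass, maraging steel.
Convert each candidate to consistent units, then evaluate M:
  borosilicate glass: σ_y = 38.90 MPa, ρ = 2230 kg/m³
  maraging steel: σ_y = 1780 MPa, ρ = 8009 kg/m³
  maraging steel: M = 222 kN·m/kg
  borosilicate glass: M = 17.4 kN·m/kg
Maraging steel has the largest M.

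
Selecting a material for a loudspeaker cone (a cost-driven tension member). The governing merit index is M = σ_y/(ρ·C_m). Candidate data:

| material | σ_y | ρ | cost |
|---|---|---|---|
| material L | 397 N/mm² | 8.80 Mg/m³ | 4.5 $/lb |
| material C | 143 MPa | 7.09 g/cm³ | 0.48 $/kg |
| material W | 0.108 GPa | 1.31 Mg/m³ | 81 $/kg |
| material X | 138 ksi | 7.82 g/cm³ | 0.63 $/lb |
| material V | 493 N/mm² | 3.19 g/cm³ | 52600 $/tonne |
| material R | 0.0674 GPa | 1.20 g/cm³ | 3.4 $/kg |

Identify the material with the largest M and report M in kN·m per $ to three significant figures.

material X, M = 87.6 kN·m per $

After converting to SI:
  material L: σ_y = 397.0 MPa, ρ = 8800 kg/m³, cost = 9.921 $/kg
  material C: σ_y = 143.0 MPa, ρ = 7090 kg/m³, cost = 0.4800 $/kg
  material W: σ_y = 108.0 MPa, ρ = 1310 kg/m³, cost = 81.00 $/kg
  material X: σ_y = 951.5 MPa, ρ = 7820 kg/m³, cost = 1.389 $/kg
  material V: σ_y = 493.0 MPa, ρ = 3190 kg/m³, cost = 52.60 $/kg
  material R: σ_y = 67.40 MPa, ρ = 1200 kg/m³, cost = 3.400 $/kg
  material X: M = 87.6 kN·m per $
  material C: M = 42.0 kN·m per $
  material R: M = 16.5 kN·m per $
  material L: M = 4.55 kN·m per $
  material V: M = 2.94 kN·m per $
  material W: M = 1.02 kN·m per $
Material X has the largest M.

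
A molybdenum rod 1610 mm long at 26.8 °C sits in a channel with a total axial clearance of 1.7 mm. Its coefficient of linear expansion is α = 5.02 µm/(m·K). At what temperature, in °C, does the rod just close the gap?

237 °C

α·L₀·ΔT = 1.7 mm ⇒ ΔT = 1.7 / (5.02×10⁻⁶ × 1610.0) = 210.3 K.
T = 26.8 + 210.3 = 237.1 °C.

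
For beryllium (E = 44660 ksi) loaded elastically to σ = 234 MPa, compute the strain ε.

E = 44660 ksi = 307.9 GPa = 307900 MPa.
ε = σ/E = 234 / 307900 = 7.60×10⁻⁴.

7.60×10⁻⁴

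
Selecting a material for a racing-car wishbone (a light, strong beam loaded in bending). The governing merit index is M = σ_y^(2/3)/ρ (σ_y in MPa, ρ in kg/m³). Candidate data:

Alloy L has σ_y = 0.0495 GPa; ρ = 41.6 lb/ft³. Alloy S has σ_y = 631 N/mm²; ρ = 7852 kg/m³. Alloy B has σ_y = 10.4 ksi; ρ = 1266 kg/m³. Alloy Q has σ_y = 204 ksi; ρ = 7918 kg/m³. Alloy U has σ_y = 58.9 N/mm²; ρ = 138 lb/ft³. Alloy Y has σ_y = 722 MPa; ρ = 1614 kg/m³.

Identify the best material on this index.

Normalizing units and computing the index:
  alloy L: σ_y = 49.50 MPa, ρ = 666.4 kg/m³
  alloy S: σ_y = 631.0 MPa, ρ = 7852 kg/m³
  alloy B: σ_y = 71.71 MPa, ρ = 1266 kg/m³
  alloy Q: σ_y = 1407 MPa, ρ = 7918 kg/m³
  alloy U: σ_y = 58.90 MPa, ρ = 2211 kg/m³
  alloy Y: σ_y = 722.0 MPa, ρ = 1614 kg/m³
  alloy Y: M = 49.9×10⁻³
  alloy L: M = 20.2×10⁻³
  alloy Q: M = 15.9×10⁻³
  alloy B: M = 13.6×10⁻³
  alloy S: M = 9.37×10⁻³
  alloy U: M = 6.85×10⁻³
Alloy Y has the largest M.

alloy Y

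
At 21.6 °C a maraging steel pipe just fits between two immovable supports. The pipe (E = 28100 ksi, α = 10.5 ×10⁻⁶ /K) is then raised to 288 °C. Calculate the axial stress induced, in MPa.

542 MPa

E = 28100 ksi = 193.7 GPa.
ΔT = 266.4 K. Constrained thermal stress σ = E·α·ΔT = 193.7×10³ MPa × 10.5×10⁻⁶ × 266.4 = 542 MPa (compressive).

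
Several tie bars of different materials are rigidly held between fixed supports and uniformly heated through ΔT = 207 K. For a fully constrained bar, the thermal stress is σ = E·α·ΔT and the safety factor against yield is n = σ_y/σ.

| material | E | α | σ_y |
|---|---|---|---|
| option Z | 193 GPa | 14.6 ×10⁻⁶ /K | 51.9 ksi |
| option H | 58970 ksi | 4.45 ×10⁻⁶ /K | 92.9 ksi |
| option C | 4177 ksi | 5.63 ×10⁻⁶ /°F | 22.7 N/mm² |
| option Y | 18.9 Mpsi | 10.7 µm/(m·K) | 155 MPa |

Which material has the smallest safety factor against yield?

option C

With everything in SI (GPa, ×10⁻⁶/K, MPa):
  option Z: E = 193.0, α = 14.6, σ_y = 357.8 → σ = 583 MPa, n = 0.613
  option H: E = 406.6, α = 4.45, σ_y = 640.5 → σ = 375 MPa, n = 1.71
  option C: E = 28.80, α = 10.1, σ_y = 22.70 → σ = 60.4 MPa, n = 0.376
  option Y: E = 130.3, α = 10.7, σ_y = 155.0 → σ = 289 MPa, n = 0.537
Option C has the lowest safety factor, n = 0.376.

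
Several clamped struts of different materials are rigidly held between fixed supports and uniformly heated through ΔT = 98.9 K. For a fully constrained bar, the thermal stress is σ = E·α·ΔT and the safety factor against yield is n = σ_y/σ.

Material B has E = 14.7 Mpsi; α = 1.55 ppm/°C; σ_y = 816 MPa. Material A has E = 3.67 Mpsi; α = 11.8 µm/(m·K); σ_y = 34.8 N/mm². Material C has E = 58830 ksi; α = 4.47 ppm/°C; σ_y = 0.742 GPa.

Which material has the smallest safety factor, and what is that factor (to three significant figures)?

In consistent units (E in GPa, α in ×10⁻⁶/K, σ_y in MPa):
  material B: E = 101.4, α = 1.55, σ_y = 816.0 → σ = 15.5 MPa, n = 52.5
  material A: E = 25.30, α = 11.8, σ_y = 34.80 → σ = 29.5 MPa, n = 1.18
  material C: E = 405.6, α = 4.47, σ_y = 742.0 → σ = 179 MPa, n = 4.14
The minimum is material A at n = 1.18.

material A, n = 1.18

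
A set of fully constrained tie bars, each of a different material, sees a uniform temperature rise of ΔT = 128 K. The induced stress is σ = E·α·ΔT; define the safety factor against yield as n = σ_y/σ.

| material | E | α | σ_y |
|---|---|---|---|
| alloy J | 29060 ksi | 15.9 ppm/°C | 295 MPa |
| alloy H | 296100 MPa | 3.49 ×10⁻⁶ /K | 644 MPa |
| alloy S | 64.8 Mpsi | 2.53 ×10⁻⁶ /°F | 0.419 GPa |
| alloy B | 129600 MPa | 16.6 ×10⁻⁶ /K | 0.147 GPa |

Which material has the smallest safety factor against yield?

Per material, after unit conversion:
  alloy J: E = 200.4, α = 15.9, σ_y = 295.0 → σ = 408 MPa, n = 0.723
  alloy H: E = 296.1, α = 3.49, σ_y = 644.0 → σ = 132 MPa, n = 4.87
  alloy S: E = 446.8, α = 4.55, σ_y = 419.0 → σ = 260 MPa, n = 1.61
  alloy B: E = 129.6, α = 16.6, σ_y = 147.0 → σ = 275 MPa, n = 0.534
Smallest n: alloy B with n = 0.534.

alloy B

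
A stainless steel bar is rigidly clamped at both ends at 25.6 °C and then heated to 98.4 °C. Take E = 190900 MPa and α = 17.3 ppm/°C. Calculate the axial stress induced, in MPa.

E = 190900 MPa = 190.9 GPa.
ΔT = 72.80 K. Constrained thermal stress σ = E·α·ΔT = 190.9×10³ MPa × 17.3×10⁻⁶ × 72.80 = 240 MPa (compressive).

240 MPa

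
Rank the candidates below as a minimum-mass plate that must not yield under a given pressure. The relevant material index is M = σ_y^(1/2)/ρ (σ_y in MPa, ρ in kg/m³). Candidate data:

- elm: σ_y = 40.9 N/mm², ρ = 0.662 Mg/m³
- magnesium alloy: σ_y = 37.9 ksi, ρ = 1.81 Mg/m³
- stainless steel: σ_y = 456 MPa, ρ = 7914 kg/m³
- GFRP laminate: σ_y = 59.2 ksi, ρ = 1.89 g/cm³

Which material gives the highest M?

GFRP laminate

Convert each candidate to consistent units, then evaluate M:
  elm: σ_y = 40.90 MPa, ρ = 662.0 kg/m³
  magnesium alloy: σ_y = 261.3 MPa, ρ = 1810 kg/m³
  stainless steel: σ_y = 456.0 MPa, ρ = 7914 kg/m³
  GFRP laminate: σ_y = 408.2 MPa, ρ = 1890 kg/m³
  GFRP laminate: M = 10.7×10⁻³
  elm: M = 9.66×10⁻³
  magnesium alloy: M = 8.93×10⁻³
  stainless steel: M = 2.70×10⁻³
Highest index: GFRP laminate.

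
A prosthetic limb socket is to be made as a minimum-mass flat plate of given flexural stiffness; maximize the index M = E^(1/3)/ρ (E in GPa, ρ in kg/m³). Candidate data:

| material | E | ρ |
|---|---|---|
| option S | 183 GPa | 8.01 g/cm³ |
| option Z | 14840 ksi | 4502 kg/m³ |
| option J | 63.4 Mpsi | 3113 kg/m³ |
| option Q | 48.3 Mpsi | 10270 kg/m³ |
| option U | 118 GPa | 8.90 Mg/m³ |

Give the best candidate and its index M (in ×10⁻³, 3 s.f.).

Normalizing units and computing the index:
  option S: E = 183.0 GPa, ρ = 8010 kg/m³
  option Z: E = 102.3 GPa, ρ = 4502 kg/m³
  option J: E = 437.1 GPa, ρ = 3113 kg/m³
  option Q: E = 333.0 GPa, ρ = 10270 kg/m³
  option U: E = 118.0 GPa, ρ = 8900 kg/m³
  option J: M = 2.44×10⁻³
  option Z: M = 1.04×10⁻³
  option S: M = 0.709×10⁻³
  option Q: M = 0.675×10⁻³
  option U: M = 0.551×10⁻³
Option J has the largest M.

option J, M = 2.44×10⁻³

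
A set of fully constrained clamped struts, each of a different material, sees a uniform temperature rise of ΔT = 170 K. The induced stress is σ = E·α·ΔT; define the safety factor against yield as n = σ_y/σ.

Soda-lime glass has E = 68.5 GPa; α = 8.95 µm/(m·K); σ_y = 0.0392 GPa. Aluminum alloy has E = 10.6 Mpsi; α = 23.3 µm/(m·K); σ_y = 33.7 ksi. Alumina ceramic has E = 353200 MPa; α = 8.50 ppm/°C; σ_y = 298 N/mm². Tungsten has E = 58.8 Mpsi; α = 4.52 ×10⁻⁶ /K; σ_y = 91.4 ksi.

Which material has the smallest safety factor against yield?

soda-lime glass

Converting E to GPa, α to ×10⁻⁶/K, σ_y to MPa, then σ and n for each:
  soda-lime glass: E = 68.50, α = 8.95, σ_y = 39.20 → σ = 104 MPa, n = 0.376
  aluminum alloy: E = 73.08, α = 23.3, σ_y = 232.4 → σ = 289 MPa, n = 0.803
  alumina ceramic: E = 353.2, α = 8.50, σ_y = 298.0 → σ = 510 MPa, n = 0.584
  tungsten: E = 405.4, α = 4.52, σ_y = 630.2 → σ = 312 MPa, n = 2.02
Soda-lime glass has the lowest safety factor, n = 0.376.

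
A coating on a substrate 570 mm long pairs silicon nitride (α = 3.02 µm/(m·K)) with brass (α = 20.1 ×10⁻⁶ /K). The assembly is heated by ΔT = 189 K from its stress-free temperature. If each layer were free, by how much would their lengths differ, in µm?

Δα = |3.02 − 20.1|×10⁻⁶/K = 17.1×10⁻⁶/K.
ΔL_mismatch = Δα·L·ΔT = 17.1×10⁻⁶ × 570.0 mm × 189.0 K = 1840 µm.

1840 µm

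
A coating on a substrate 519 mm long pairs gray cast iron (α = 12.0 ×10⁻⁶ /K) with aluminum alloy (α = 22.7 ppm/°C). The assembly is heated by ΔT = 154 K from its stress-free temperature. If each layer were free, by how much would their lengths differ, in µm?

855 µm

Δα = |12.0 − 22.7|×10⁻⁶/K = 10.7×10⁻⁶/K.
ΔL_mismatch = Δα·L·ΔT = 10.7×10⁻⁶ × 519.0 mm × 154.0 K = 855 µm.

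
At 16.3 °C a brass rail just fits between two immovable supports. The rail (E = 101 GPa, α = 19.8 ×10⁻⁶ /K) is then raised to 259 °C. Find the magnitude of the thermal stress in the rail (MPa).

ΔT = 242.7 K. Constrained thermal stress σ = E·α·ΔT = 101.0×10³ MPa × 19.8×10⁻⁶ × 242.7 = 485 MPa (compressive).

485 MPa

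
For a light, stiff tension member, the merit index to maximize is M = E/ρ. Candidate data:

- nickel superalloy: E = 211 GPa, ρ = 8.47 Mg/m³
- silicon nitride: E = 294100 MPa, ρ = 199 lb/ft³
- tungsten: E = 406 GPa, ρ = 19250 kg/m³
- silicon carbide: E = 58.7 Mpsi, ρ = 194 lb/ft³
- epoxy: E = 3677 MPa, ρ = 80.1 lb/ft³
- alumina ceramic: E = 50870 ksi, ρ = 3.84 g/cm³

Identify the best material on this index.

In SI units:
  nickel superalloy: E = 211.0 GPa, ρ = 8470 kg/m³
  silicon nitride: E = 294.1 GPa, ρ = 3188 kg/m³
  tungsten: E = 406.0 GPa, ρ = 19250 kg/m³
  silicon carbide: E = 404.7 GPa, ρ = 3108 kg/m³
  epoxy: E = 3.677 GPa, ρ = 1283 kg/m³
  alumina ceramic: E = 350.7 GPa, ρ = 3840 kg/m³
  silicon carbide: M = 130 MN·m/kg
  silicon nitride: M = 92.3 MN·m/kg
  alumina ceramic: M = 91.3 MN·m/kg
  nickel superalloy: M = 24.9 MN·m/kg
  tungsten: M = 21.1 MN·m/kg
  epoxy: M = 2.87 MN·m/kg
Silicon carbide has the largest M.

silicon carbide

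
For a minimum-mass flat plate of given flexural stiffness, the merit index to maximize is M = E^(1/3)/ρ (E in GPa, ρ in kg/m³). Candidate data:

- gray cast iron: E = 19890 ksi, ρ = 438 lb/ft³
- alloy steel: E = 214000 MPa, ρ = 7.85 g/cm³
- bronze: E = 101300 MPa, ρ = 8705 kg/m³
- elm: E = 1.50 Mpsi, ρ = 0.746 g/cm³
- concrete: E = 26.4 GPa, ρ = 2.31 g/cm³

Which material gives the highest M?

elm

Normalizing units and computing the index:
  gray cast iron: E = 137.1 GPa, ρ = 7016 kg/m³
  alloy steel: E = 214.0 GPa, ρ = 7850 kg/m³
  bronze: E = 101.3 GPa, ρ = 8705 kg/m³
  elm: E = 10.34 GPa, ρ = 746.0 kg/m³
  concrete: E = 26.40 GPa, ρ = 2310 kg/m³
  elm: M = 2.92×10⁻³
  concrete: M = 1.29×10⁻³
  alloy steel: M = 0.762×10⁻³
  gray cast iron: M = 0.735×10⁻³
  bronze: M = 0.536×10⁻³
The maximum is for elm.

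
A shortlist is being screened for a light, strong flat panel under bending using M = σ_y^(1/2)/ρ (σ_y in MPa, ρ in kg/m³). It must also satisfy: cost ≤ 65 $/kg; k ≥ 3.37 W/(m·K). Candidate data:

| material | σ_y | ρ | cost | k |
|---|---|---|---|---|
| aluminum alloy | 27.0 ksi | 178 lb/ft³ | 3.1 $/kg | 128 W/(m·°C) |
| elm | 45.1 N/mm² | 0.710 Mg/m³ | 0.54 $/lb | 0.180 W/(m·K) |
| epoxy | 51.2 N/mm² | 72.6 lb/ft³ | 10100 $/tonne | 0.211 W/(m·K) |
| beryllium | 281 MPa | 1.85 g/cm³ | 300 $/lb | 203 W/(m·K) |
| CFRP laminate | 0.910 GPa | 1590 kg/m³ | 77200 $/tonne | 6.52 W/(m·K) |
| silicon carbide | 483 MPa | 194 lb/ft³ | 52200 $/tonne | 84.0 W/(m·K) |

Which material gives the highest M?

silicon carbide

Screen on constraints: cost ≤ 65 $/kg; k ≥ 3.37 W/(m·K). Survivors: aluminum alloy, silicon carbide.
Convert each candidate to consistent units, then evaluate M:
  aluminum alloy: σ_y = 186.2 MPa, ρ = 2851 kg/m³
  silicon carbide: σ_y = 483.0 MPa, ρ = 3108 kg/m³
  silicon carbide: M = 7.07×10⁻³
  aluminum alloy: M = 4.79×10⁻³
The maximum is for silicon carbide.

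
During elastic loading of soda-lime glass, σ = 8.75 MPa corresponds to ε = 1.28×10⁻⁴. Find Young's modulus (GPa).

68.4 GPa

E = σ/ε = 8.75 MPa / 1.28×10⁻⁴ = 68360 MPa = 68.4 GPa.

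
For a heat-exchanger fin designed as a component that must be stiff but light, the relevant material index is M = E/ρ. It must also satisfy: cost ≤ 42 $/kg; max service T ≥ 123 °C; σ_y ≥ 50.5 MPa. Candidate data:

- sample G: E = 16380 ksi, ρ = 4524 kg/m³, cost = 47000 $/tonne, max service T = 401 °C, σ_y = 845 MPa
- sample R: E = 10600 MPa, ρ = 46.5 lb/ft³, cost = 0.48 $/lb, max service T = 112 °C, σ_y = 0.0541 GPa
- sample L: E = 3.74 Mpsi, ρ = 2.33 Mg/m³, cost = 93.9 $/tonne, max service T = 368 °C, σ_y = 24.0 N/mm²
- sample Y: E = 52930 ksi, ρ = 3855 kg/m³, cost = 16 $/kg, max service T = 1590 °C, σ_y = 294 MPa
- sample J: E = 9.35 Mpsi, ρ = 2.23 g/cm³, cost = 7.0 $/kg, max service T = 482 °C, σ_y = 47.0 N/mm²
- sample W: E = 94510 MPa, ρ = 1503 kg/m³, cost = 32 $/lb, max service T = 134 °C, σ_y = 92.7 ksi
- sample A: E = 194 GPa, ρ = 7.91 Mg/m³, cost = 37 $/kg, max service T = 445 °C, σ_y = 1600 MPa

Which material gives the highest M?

Screen on constraints: cost ≤ 42 $/kg; max service T ≥ 123 °C; σ_y ≥ 50.5 MPa. Survivors: sample Y, sample A.
Convert each candidate to consistent units, then evaluate M:
  sample Y: E = 364.9 GPa, ρ = 3855 kg/m³
  sample A: E = 194.0 GPa, ρ = 7910 kg/m³
  sample Y: M = 94.7 MN·m/kg
  sample A: M = 24.5 MN·m/kg
Sample Y has the largest M.

sample Y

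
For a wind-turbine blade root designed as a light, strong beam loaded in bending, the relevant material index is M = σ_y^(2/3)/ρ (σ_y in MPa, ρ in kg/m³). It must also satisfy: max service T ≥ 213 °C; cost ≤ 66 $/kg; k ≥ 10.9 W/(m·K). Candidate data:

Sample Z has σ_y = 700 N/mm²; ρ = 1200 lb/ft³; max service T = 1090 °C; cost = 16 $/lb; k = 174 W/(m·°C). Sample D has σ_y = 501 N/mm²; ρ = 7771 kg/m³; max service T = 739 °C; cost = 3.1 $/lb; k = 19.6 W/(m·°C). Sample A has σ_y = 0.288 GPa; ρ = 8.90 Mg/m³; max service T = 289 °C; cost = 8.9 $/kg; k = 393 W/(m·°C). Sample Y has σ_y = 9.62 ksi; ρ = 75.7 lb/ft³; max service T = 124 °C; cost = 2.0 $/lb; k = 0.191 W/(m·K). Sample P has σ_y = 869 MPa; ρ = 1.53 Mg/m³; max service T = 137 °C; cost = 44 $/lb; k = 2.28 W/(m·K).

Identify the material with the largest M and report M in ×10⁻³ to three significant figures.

sample D, M = 8.12×10⁻³

Screen on constraints: max service T ≥ 213 °C; cost ≤ 66 $/kg; k ≥ 10.9 W/(m·K). Survivors: sample Z, sample D, sample A.
Putting every candidate on a common basis:
  sample Z: σ_y = 700.0 MPa, ρ = 19220 kg/m³
  sample D: σ_y = 501.0 MPa, ρ = 7771 kg/m³
  sample A: σ_y = 288.0 MPa, ρ = 8900 kg/m³
  sample D: M = 8.12×10⁻³
  sample A: M = 4.90×10⁻³
  sample Z: M = 4.10×10⁻³
Sample D ranks first.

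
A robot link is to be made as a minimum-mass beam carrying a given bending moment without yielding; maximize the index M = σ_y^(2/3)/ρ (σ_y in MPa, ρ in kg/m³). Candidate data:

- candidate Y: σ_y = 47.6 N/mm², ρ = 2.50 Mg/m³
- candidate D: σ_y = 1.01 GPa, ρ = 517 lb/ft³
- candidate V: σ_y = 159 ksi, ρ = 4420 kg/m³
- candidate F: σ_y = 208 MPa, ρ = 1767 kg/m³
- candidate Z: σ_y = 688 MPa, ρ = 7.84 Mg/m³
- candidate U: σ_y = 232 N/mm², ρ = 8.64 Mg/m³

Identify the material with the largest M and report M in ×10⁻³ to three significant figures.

candidate V, M = 24.1×10⁻³

Convert each candidate to consistent units, then evaluate M:
  candidate Y: σ_y = 47.60 MPa, ρ = 2500 kg/m³
  candidate D: σ_y = 1010 MPa, ρ = 8282 kg/m³
  candidate V: σ_y = 1096 MPa, ρ = 4420 kg/m³
  candidate F: σ_y = 208.0 MPa, ρ = 1767 kg/m³
  candidate Z: σ_y = 688.0 MPa, ρ = 7840 kg/m³
  candidate U: σ_y = 232.0 MPa, ρ = 8640 kg/m³
  candidate V: M = 24.1×10⁻³
  candidate F: M = 19.9×10⁻³
  candidate D: M = 12.2×10⁻³
  candidate Z: M = 9.94×10⁻³
  candidate Y: M = 5.25×10⁻³
  candidate U: M = 4.37×10⁻³
Candidate V has the largest M.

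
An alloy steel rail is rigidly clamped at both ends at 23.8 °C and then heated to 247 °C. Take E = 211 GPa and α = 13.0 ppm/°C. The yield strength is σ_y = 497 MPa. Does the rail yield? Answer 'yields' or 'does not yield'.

ΔT = 223.2 K. Constrained thermal stress σ = E·α·ΔT = 211.0×10³ MPa × 13.0×10⁻⁶ × 223.2 = 612 MPa (compressive).
Compare to σ_y = 497 MPa: σ ≥ σ_y, so it yields.

yields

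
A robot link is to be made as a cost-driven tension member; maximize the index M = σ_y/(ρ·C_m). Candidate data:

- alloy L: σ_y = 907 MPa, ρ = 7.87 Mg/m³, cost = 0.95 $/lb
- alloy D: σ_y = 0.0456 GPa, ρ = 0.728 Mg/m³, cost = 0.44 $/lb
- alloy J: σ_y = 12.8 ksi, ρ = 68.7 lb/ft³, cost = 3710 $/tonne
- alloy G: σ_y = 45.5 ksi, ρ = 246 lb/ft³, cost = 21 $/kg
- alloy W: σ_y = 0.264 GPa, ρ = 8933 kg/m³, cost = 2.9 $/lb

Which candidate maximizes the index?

In SI units:
  alloy L: σ_y = 907.0 MPa, ρ = 7870 kg/m³, cost = 2.094 $/kg
  alloy D: σ_y = 45.60 MPa, ρ = 728.0 kg/m³, cost = 0.9700 $/kg
  alloy J: σ_y = 88.25 MPa, ρ = 1100 kg/m³, cost = 3.710 $/kg
  alloy G: σ_y = 313.7 MPa, ρ = 3941 kg/m³, cost = 21.00 $/kg
  alloy W: σ_y = 264.0 MPa, ρ = 8933 kg/m³, cost = 6.393 $/kg
  alloy D: M = 64.6 kN·m per $
  alloy L: M = 55.0 kN·m per $
  alloy J: M = 21.6 kN·m per $
  alloy W: M = 4.62 kN·m per $
  alloy G: M = 3.79 kN·m per $
Alloy D ranks first.

alloy D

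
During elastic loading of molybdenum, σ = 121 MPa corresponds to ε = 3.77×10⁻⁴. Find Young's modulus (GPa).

E = σ/ε = 121 MPa / 3.77×10⁻⁴ = 321000 MPa = 321 GPa.

321 GPa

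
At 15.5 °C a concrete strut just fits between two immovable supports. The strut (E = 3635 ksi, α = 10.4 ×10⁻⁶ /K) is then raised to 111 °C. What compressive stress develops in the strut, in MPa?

24.9 MPa

E = 3635 ksi = 25.06 GPa.
ΔT = 95.50 K. Constrained thermal stress σ = E·α·ΔT = 25.06×10³ MPa × 10.4×10⁻⁶ × 95.50 = 24.9 MPa (compressive).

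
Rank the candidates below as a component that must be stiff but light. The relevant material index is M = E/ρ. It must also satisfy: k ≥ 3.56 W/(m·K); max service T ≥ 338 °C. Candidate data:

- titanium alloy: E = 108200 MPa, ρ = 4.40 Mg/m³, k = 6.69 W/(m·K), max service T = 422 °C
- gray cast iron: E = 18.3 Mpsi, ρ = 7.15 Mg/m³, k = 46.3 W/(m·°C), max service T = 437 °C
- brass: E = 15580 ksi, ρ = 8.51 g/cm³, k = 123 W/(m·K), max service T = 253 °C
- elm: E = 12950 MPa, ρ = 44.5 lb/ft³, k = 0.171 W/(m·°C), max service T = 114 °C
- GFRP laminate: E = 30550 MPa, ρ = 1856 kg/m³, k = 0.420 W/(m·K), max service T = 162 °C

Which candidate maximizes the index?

titanium alloy

Screen on constraints: k ≥ 3.56 W/(m·K); max service T ≥ 338 °C. Survivors: titanium alloy, gray cast iron.
Normalizing units and computing the index:
  titanium alloy: E = 108.2 GPa, ρ = 4400 kg/m³
  gray cast iron: E = 126.2 GPa, ρ = 7150 kg/m³
  titanium alloy: M = 24.6 MN·m/kg
  gray cast iron: M = 17.6 MN·m/kg
Highest index: titanium alloy.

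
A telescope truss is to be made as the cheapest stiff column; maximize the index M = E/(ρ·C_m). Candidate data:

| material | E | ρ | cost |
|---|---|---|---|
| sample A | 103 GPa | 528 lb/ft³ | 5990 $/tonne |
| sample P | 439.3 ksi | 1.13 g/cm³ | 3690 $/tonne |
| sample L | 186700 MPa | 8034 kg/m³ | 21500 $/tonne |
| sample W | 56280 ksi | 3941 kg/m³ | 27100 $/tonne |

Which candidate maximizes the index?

Convert each candidate to consistent units, then evaluate M:
  sample A: E = 103.0 GPa, ρ = 8458 kg/m³, cost = 5.990 $/kg
  sample P: E = 3.029 GPa, ρ = 1130 kg/m³, cost = 3.690 $/kg
  sample L: E = 186.7 GPa, ρ = 8034 kg/m³, cost = 21.50 $/kg
  sample W: E = 388.0 GPa, ρ = 3941 kg/m³, cost = 27.10 $/kg
  sample W: M = 3.63 MN·m per $
  sample A: M = 2.03 MN·m per $
  sample L: M = 1.08 MN·m per $
  sample P: M = 0.726 MN·m per $
Sample W ranks first.

sample W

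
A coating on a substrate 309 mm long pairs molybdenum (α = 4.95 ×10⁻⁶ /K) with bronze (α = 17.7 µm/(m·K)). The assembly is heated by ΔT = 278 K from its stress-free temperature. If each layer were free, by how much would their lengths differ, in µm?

Δα = |4.95 − 17.7|×10⁻⁶/K = 12.8×10⁻⁶/K.
ΔL_mismatch = Δα·L·ΔT = 12.8×10⁻⁶ × 309.0 mm × 278.0 K = 1100 µm.

1100 µm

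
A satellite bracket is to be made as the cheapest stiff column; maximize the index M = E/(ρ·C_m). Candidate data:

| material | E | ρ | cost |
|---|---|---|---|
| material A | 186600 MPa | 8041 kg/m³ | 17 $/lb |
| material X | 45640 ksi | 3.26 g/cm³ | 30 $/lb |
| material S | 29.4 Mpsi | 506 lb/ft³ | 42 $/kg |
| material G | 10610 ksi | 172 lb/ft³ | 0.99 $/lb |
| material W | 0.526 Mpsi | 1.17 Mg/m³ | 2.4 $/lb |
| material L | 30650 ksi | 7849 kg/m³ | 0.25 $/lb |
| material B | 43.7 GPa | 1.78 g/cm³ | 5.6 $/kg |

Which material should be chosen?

material L

After converting to SI:
  material A: E = 186.6 GPa, ρ = 8041 kg/m³, cost = 37.48 $/kg
  material X: E = 314.7 GPa, ρ = 3260 kg/m³, cost = 66.14 $/kg
  material S: E = 202.7 GPa, ρ = 8105 kg/m³, cost = 42.00 $/kg
  material G: E = 73.15 GPa, ρ = 2755 kg/m³, cost = 2.183 $/kg
  material W: E = 3.627 GPa, ρ = 1170 kg/m³, cost = 5.291 $/kg
  material L: E = 211.3 GPa, ρ = 7849 kg/m³, cost = 0.5511 $/kg
  material B: E = 43.70 GPa, ρ = 1780 kg/m³, cost = 5.600 $/kg
  material L: M = 48.9 MN·m per $
  material G: M = 12.2 MN·m per $
  material B: M = 4.38 MN·m per $
  material X: M = 1.46 MN·m per $
  material A: M = 0.619 MN·m per $
  material S: M = 0.595 MN·m per $
  material W: M = 0.586 MN·m per $
Material L ranks first.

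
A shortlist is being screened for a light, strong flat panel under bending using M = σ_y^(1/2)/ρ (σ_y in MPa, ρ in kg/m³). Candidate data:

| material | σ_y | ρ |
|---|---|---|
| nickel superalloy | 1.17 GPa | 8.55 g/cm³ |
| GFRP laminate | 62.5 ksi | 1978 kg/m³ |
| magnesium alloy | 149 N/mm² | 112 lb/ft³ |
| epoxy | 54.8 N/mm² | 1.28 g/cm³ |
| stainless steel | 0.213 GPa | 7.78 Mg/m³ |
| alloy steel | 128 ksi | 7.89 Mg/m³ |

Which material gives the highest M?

GFRP laminate

In SI units:
  nickel superalloy: σ_y = 1170 MPa, ρ = 8550 kg/m³
  GFRP laminate: σ_y = 430.9 MPa, ρ = 1978 kg/m³
  magnesium alloy: σ_y = 149.0 MPa, ρ = 1794 kg/m³
  epoxy: σ_y = 54.80 MPa, ρ = 1280 kg/m³
  stainless steel: σ_y = 213.0 MPa, ρ = 7780 kg/m³
  alloy steel: σ_y = 882.5 MPa, ρ = 7890 kg/m³
  GFRP laminate: M = 10.5×10⁻³
  magnesium alloy: M = 6.80×10⁻³
  epoxy: M = 5.78×10⁻³
  nickel superalloy: M = 4.00×10⁻³
  alloy steel: M = 3.77×10⁻³
  stainless steel: M = 1.88×10⁻³
The maximum is for GFRP laminate.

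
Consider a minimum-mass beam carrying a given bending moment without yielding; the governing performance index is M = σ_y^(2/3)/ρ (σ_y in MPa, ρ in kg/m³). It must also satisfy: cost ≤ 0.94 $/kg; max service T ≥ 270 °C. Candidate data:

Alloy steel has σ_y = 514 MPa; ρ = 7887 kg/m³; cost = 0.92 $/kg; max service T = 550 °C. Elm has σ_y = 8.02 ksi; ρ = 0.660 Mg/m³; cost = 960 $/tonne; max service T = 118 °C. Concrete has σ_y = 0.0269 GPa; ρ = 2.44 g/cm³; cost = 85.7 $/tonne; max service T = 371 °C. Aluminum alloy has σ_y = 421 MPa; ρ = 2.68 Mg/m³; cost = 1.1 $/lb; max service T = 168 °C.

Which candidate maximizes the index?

alloy steel

Screen on constraints: cost ≤ 0.94 $/kg; max service T ≥ 270 °C. Survivors: alloy steel, concrete.
Convert each candidate to consistent units, then evaluate M:
  alloy steel: σ_y = 514.0 MPa, ρ = 7887 kg/m³
  concrete: σ_y = 26.90 MPa, ρ = 2440 kg/m³
  alloy steel: M = 8.14×10⁻³
  concrete: M = 3.68×10⁻³
Alloy steel has the largest M.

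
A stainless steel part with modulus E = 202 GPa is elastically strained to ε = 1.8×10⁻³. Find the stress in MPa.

364 MPa

σ = E·ε = 202000 MPa × 1.8×10⁻³ = 364 MPa.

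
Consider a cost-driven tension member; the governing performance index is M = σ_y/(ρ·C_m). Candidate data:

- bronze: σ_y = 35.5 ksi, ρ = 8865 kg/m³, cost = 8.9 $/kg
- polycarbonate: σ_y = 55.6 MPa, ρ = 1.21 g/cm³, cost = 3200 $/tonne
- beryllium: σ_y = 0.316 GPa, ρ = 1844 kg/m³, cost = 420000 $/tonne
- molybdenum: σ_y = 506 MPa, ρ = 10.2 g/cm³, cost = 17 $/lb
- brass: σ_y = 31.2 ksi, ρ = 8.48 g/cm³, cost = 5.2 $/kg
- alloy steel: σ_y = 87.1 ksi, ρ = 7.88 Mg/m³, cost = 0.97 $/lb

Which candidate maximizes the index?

alloy steel

After converting to SI:
  bronze: σ_y = 244.8 MPa, ρ = 8865 kg/m³, cost = 8.900 $/kg
  polycarbonate: σ_y = 55.60 MPa, ρ = 1210 kg/m³, cost = 3.200 $/kg
  beryllium: σ_y = 316.0 MPa, ρ = 1844 kg/m³, cost = 420.0 $/kg
  molybdenum: σ_y = 506.0 MPa, ρ = 10200 kg/m³, cost = 37.48 $/kg
  brass: σ_y = 215.1 MPa, ρ = 8480 kg/m³, cost = 5.200 $/kg
  alloy steel: σ_y = 600.5 MPa, ρ = 7880 kg/m³, cost = 2.138 $/kg
  alloy steel: M = 35.6 kN·m per $
  polycarbonate: M = 14.4 kN·m per $
  brass: M = 4.88 kN·m per $
  bronze: M = 3.10 kN·m per $
  molybdenum: M = 1.32 kN·m per $
  beryllium: M = 0.408 kN·m per $
Alloy steel ranks first.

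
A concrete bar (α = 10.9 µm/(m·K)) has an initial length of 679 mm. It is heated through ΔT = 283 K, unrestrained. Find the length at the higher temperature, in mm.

ΔL = α·L₀·ΔT = 10.9×10⁻⁶ × 679 mm × 283.0 K = 2.09 mm.
L = L₀ + ΔL = 679 + 2.09 = 681.09 mm.

681.09 mm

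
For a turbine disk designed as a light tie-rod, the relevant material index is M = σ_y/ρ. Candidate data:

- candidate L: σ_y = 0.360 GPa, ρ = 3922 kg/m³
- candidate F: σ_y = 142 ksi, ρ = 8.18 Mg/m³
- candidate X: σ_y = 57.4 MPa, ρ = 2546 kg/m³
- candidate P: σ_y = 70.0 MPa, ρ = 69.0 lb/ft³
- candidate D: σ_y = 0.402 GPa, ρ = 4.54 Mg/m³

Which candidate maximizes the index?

candidate F

Normalizing units and computing the index:
  candidate L: σ_y = 360.0 MPa, ρ = 3922 kg/m³
  candidate F: σ_y = 979.1 MPa, ρ = 8180 kg/m³
  candidate X: σ_y = 57.40 MPa, ρ = 2546 kg/m³
  candidate P: σ_y = 70.00 MPa, ρ = 1105 kg/m³
  candidate D: σ_y = 402.0 MPa, ρ = 4540 kg/m³
  candidate F: M = 120 kN·m/kg
  candidate L: M = 91.8 kN·m/kg
  candidate D: M = 88.5 kN·m/kg
  candidate P: M = 63.3 kN·m/kg
  candidate X: M = 22.5 kN·m/kg
Candidate F ranks first.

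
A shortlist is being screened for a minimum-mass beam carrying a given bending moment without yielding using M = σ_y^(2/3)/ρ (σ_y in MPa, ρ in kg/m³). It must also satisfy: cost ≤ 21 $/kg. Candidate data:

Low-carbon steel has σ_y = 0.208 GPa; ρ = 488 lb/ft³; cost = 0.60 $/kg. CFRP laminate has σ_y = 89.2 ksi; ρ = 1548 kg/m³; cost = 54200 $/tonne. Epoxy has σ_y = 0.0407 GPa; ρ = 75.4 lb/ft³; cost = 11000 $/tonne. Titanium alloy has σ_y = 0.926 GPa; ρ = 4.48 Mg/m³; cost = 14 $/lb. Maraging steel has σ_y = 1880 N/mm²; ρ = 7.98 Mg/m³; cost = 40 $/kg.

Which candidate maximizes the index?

Screen on constraints: cost ≤ 21 $/kg. Survivors: low-carbon steel, epoxy.
Normalizing units and computing the index:
  low-carbon steel: σ_y = 208.0 MPa, ρ = 7817 kg/m³
  epoxy: σ_y = 40.70 MPa, ρ = 1208 kg/m³
  epoxy: M = 9.80×10⁻³
  low-carbon steel: M = 4.49×10⁻³
The maximum is for epoxy.

epoxy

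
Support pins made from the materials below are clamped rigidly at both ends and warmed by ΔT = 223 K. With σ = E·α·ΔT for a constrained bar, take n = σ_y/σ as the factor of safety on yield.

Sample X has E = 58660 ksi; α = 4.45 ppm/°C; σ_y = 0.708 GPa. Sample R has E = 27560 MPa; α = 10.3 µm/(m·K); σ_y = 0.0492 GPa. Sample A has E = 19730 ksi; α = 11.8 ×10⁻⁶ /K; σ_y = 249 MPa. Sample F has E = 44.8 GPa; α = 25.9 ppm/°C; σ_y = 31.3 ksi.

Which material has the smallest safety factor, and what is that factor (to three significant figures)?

sample A, n = 0.696

Per material, after unit conversion:
  sample X: E = 404.4, α = 4.45, σ_y = 708.0 → σ = 401 MPa, n = 1.76
  sample R: E = 27.56, α = 10.3, σ_y = 49.20 → σ = 63.3 MPa, n = 0.777
  sample A: E = 136.0, α = 11.8, σ_y = 249.0 → σ = 358 MPa, n = 0.696
  sample F: E = 44.80, α = 25.9, σ_y = 215.8 → σ = 259 MPa, n = 0.834
The minimum is sample A at n = 0.696.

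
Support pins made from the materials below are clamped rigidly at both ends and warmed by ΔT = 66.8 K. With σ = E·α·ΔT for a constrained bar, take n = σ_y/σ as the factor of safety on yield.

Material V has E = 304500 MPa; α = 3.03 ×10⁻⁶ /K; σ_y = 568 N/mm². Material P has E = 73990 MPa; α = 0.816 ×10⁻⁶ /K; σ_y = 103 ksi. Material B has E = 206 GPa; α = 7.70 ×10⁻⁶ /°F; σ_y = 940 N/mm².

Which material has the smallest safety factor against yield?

In consistent units (E in GPa, α in ×10⁻⁶/K, σ_y in MPa):
  material V: E = 304.5, α = 3.03, σ_y = 568.0 → σ = 61.6 MPa, n = 9.22
  material P: E = 73.99, α = 0.816, σ_y = 710.2 → σ = 4.03 MPa, n = 176
  material B: E = 206.0, α = 13.9, σ_y = 940.0 → σ = 191 MPa, n = 4.93
The minimum is material B at n = 4.93.

material B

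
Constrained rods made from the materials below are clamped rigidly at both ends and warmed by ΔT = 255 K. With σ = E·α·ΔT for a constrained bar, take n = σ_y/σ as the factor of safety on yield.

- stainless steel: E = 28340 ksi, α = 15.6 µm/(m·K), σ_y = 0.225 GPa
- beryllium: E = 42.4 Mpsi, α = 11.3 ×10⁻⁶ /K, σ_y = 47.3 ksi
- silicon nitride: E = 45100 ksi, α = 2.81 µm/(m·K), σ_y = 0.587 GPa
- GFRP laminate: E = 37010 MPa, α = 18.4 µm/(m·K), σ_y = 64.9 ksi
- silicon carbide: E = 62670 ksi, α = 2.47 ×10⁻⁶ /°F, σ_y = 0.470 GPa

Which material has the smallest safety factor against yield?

stainless steel

In consistent units (E in GPa, α in ×10⁻⁶/K, σ_y in MPa):
  stainless steel: E = 195.4, α = 15.6, σ_y = 225.0 → σ = 777 MPa, n = 0.289
  beryllium: E = 292.3, α = 11.3, σ_y = 326.1 → σ = 842 MPa, n = 0.387
  silicon nitride: E = 311.0, α = 2.81, σ_y = 587.0 → σ = 223 MPa, n = 2.63
  GFRP laminate: E = 37.01, α = 18.4, σ_y = 447.5 → σ = 174 MPa, n = 2.58
  silicon carbide: E = 432.1, α = 4.45, σ_y = 470.0 → σ = 490 MPa, n = 0.959
Stainless steel has the lowest safety factor, n = 0.289.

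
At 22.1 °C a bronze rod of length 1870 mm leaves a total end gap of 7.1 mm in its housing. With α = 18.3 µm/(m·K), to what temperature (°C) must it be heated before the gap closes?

α·L₀·ΔT = 7.1 mm ⇒ ΔT = 7.1 / (18.3×10⁻⁶ × 1870.0) = 207.5 K.
T = 22.1 + 207.5 = 229.6 °C.

230 °C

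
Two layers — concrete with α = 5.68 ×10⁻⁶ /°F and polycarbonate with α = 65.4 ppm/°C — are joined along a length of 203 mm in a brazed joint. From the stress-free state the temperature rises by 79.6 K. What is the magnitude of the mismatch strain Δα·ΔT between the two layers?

4.39×10⁻³

concrete: α = 5.68×10⁻⁶/°F × 9/5 = 10.2×10⁻⁶/K.
Δα = |10.2 − 65.4|×10⁻⁶/K = 55.2×10⁻⁶/K.
Mismatch strain = Δα·ΔT = 55.2×10⁻⁶ × 79.6 = 4.39×10⁻³.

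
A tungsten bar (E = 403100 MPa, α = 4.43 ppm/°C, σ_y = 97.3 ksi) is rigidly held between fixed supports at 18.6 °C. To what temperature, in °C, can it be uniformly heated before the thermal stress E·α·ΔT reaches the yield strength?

E = 403100 MPa = 403.1 GPa.
σ_y = 97.3 ksi = 670.9 MPa.
E·α·ΔT = 670.9 MPa ⇒ ΔT = 670.9 / (403.1×10³ × 4.43×10⁻⁶) = 375.7 K.
T = 18.6 + 375.7 = 394.3 °C.

394 °C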